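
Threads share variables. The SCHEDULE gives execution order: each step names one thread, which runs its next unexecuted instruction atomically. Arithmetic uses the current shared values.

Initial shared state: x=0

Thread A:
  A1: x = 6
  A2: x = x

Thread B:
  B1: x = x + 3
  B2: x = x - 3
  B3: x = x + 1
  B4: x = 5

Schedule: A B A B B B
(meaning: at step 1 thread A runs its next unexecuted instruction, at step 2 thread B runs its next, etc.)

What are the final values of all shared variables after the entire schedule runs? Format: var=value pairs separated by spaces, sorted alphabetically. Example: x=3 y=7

Answer: x=5

Derivation:
Step 1: thread A executes A1 (x = 6). Shared: x=6. PCs: A@1 B@0
Step 2: thread B executes B1 (x = x + 3). Shared: x=9. PCs: A@1 B@1
Step 3: thread A executes A2 (x = x). Shared: x=9. PCs: A@2 B@1
Step 4: thread B executes B2 (x = x - 3). Shared: x=6. PCs: A@2 B@2
Step 5: thread B executes B3 (x = x + 1). Shared: x=7. PCs: A@2 B@3
Step 6: thread B executes B4 (x = 5). Shared: x=5. PCs: A@2 B@4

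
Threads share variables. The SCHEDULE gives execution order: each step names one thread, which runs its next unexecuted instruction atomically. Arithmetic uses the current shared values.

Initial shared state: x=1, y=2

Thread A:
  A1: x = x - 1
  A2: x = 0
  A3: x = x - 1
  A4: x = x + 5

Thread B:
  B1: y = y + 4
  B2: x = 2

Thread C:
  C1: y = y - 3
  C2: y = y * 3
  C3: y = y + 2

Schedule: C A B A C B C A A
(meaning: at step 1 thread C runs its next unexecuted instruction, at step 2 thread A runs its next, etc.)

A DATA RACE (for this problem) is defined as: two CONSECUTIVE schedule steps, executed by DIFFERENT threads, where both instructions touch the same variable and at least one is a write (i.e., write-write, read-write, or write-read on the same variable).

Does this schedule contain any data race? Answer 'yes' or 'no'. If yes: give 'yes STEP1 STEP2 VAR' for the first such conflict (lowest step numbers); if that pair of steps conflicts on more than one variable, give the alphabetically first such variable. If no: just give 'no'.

Steps 1,2: C(r=y,w=y) vs A(r=x,w=x). No conflict.
Steps 2,3: A(r=x,w=x) vs B(r=y,w=y). No conflict.
Steps 3,4: B(r=y,w=y) vs A(r=-,w=x). No conflict.
Steps 4,5: A(r=-,w=x) vs C(r=y,w=y). No conflict.
Steps 5,6: C(r=y,w=y) vs B(r=-,w=x). No conflict.
Steps 6,7: B(r=-,w=x) vs C(r=y,w=y). No conflict.
Steps 7,8: C(r=y,w=y) vs A(r=x,w=x). No conflict.
Steps 8,9: same thread (A). No race.

Answer: no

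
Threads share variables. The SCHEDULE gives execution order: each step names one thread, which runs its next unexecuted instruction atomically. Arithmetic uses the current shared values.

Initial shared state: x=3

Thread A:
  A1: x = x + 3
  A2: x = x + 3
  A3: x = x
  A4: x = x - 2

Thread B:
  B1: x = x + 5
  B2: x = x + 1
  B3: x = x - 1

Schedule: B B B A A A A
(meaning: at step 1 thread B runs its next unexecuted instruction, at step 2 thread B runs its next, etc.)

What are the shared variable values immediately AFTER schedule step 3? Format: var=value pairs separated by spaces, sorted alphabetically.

Step 1: thread B executes B1 (x = x + 5). Shared: x=8. PCs: A@0 B@1
Step 2: thread B executes B2 (x = x + 1). Shared: x=9. PCs: A@0 B@2
Step 3: thread B executes B3 (x = x - 1). Shared: x=8. PCs: A@0 B@3

Answer: x=8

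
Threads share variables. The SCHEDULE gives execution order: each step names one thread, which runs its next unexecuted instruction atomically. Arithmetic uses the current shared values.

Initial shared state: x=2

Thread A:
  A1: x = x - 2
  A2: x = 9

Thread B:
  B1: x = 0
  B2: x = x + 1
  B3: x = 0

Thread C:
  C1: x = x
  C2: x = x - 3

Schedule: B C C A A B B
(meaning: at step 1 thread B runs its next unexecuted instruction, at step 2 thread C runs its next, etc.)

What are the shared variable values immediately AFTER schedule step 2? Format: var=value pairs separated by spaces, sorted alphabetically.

Answer: x=0

Derivation:
Step 1: thread B executes B1 (x = 0). Shared: x=0. PCs: A@0 B@1 C@0
Step 2: thread C executes C1 (x = x). Shared: x=0. PCs: A@0 B@1 C@1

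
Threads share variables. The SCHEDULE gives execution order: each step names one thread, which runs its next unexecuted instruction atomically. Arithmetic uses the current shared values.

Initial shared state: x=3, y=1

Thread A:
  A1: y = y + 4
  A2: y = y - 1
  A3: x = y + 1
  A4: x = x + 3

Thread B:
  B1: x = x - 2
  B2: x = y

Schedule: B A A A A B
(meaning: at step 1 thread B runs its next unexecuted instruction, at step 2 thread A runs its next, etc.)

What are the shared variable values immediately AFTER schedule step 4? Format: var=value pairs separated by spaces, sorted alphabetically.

Answer: x=5 y=4

Derivation:
Step 1: thread B executes B1 (x = x - 2). Shared: x=1 y=1. PCs: A@0 B@1
Step 2: thread A executes A1 (y = y + 4). Shared: x=1 y=5. PCs: A@1 B@1
Step 3: thread A executes A2 (y = y - 1). Shared: x=1 y=4. PCs: A@2 B@1
Step 4: thread A executes A3 (x = y + 1). Shared: x=5 y=4. PCs: A@3 B@1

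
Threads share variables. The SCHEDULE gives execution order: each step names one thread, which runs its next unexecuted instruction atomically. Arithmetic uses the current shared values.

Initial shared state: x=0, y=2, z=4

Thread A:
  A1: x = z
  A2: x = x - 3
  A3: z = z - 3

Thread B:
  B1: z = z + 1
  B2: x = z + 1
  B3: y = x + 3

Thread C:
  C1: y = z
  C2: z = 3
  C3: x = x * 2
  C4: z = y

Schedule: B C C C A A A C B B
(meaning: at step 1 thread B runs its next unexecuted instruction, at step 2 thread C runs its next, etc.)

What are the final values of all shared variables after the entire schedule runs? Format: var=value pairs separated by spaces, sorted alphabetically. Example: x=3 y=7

Step 1: thread B executes B1 (z = z + 1). Shared: x=0 y=2 z=5. PCs: A@0 B@1 C@0
Step 2: thread C executes C1 (y = z). Shared: x=0 y=5 z=5. PCs: A@0 B@1 C@1
Step 3: thread C executes C2 (z = 3). Shared: x=0 y=5 z=3. PCs: A@0 B@1 C@2
Step 4: thread C executes C3 (x = x * 2). Shared: x=0 y=5 z=3. PCs: A@0 B@1 C@3
Step 5: thread A executes A1 (x = z). Shared: x=3 y=5 z=3. PCs: A@1 B@1 C@3
Step 6: thread A executes A2 (x = x - 3). Shared: x=0 y=5 z=3. PCs: A@2 B@1 C@3
Step 7: thread A executes A3 (z = z - 3). Shared: x=0 y=5 z=0. PCs: A@3 B@1 C@3
Step 8: thread C executes C4 (z = y). Shared: x=0 y=5 z=5. PCs: A@3 B@1 C@4
Step 9: thread B executes B2 (x = z + 1). Shared: x=6 y=5 z=5. PCs: A@3 B@2 C@4
Step 10: thread B executes B3 (y = x + 3). Shared: x=6 y=9 z=5. PCs: A@3 B@3 C@4

Answer: x=6 y=9 z=5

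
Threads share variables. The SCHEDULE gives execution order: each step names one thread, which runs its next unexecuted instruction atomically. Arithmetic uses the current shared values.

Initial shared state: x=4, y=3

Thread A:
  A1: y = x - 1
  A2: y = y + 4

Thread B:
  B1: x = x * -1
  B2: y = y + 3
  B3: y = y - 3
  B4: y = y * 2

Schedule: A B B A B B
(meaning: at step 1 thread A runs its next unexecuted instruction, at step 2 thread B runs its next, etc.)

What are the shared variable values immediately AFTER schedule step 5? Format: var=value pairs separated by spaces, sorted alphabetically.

Step 1: thread A executes A1 (y = x - 1). Shared: x=4 y=3. PCs: A@1 B@0
Step 2: thread B executes B1 (x = x * -1). Shared: x=-4 y=3. PCs: A@1 B@1
Step 3: thread B executes B2 (y = y + 3). Shared: x=-4 y=6. PCs: A@1 B@2
Step 4: thread A executes A2 (y = y + 4). Shared: x=-4 y=10. PCs: A@2 B@2
Step 5: thread B executes B3 (y = y - 3). Shared: x=-4 y=7. PCs: A@2 B@3

Answer: x=-4 y=7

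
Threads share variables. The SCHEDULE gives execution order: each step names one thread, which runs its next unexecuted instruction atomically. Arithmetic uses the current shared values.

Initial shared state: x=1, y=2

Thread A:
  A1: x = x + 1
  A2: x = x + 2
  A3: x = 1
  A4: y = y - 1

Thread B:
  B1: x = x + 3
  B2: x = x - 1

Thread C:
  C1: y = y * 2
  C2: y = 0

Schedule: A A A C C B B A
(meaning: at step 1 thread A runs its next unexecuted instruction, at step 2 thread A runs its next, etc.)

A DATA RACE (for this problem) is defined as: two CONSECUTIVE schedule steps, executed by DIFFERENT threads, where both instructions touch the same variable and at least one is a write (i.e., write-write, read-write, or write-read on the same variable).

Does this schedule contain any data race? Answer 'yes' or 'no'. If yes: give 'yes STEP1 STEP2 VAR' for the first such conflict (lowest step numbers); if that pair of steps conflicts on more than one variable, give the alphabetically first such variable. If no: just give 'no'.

Steps 1,2: same thread (A). No race.
Steps 2,3: same thread (A). No race.
Steps 3,4: A(r=-,w=x) vs C(r=y,w=y). No conflict.
Steps 4,5: same thread (C). No race.
Steps 5,6: C(r=-,w=y) vs B(r=x,w=x). No conflict.
Steps 6,7: same thread (B). No race.
Steps 7,8: B(r=x,w=x) vs A(r=y,w=y). No conflict.

Answer: no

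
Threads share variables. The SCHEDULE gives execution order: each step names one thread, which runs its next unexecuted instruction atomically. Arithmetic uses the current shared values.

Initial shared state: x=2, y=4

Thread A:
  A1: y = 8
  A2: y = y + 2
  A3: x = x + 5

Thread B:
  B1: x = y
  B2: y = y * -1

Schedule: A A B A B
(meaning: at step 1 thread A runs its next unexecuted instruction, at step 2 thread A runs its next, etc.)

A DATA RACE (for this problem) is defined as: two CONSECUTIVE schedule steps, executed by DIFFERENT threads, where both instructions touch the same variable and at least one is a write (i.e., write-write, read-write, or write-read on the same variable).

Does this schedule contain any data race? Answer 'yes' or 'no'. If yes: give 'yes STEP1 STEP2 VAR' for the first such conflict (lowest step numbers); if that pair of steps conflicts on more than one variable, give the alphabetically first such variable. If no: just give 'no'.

Answer: yes 2 3 y

Derivation:
Steps 1,2: same thread (A). No race.
Steps 2,3: A(y = y + 2) vs B(x = y). RACE on y (W-R).
Steps 3,4: B(x = y) vs A(x = x + 5). RACE on x (W-W).
Steps 4,5: A(r=x,w=x) vs B(r=y,w=y). No conflict.
First conflict at steps 2,3.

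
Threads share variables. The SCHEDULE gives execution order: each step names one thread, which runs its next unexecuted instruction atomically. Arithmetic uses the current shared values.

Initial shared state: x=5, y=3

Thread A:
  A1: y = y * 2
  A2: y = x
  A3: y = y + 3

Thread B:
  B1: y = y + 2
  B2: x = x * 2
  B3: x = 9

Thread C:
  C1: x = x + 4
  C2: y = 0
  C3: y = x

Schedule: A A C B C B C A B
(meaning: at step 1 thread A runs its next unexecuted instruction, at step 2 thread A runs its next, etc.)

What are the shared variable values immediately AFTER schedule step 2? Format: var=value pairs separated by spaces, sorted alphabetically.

Step 1: thread A executes A1 (y = y * 2). Shared: x=5 y=6. PCs: A@1 B@0 C@0
Step 2: thread A executes A2 (y = x). Shared: x=5 y=5. PCs: A@2 B@0 C@0

Answer: x=5 y=5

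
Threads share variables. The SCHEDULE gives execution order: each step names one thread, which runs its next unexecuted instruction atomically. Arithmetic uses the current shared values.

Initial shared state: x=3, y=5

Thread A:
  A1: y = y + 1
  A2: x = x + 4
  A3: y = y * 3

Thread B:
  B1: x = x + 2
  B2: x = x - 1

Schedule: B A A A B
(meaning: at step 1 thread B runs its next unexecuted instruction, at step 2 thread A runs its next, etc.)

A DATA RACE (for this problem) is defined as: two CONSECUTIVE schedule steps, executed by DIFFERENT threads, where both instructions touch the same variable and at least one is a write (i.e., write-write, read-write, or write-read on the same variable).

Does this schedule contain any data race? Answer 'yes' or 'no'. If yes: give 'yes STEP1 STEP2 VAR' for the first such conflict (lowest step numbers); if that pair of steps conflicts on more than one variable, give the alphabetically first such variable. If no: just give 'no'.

Answer: no

Derivation:
Steps 1,2: B(r=x,w=x) vs A(r=y,w=y). No conflict.
Steps 2,3: same thread (A). No race.
Steps 3,4: same thread (A). No race.
Steps 4,5: A(r=y,w=y) vs B(r=x,w=x). No conflict.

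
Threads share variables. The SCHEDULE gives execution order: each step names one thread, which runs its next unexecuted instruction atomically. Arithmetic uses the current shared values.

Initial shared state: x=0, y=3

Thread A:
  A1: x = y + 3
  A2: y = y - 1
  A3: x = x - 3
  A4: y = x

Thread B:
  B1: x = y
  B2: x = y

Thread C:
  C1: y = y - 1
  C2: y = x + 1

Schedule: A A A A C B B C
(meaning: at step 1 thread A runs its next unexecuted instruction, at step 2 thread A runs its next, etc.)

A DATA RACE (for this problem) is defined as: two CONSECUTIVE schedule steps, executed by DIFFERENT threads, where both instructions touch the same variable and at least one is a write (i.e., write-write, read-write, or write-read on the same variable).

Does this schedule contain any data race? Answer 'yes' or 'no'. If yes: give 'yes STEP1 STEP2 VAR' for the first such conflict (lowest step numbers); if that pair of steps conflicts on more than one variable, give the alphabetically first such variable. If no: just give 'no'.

Answer: yes 4 5 y

Derivation:
Steps 1,2: same thread (A). No race.
Steps 2,3: same thread (A). No race.
Steps 3,4: same thread (A). No race.
Steps 4,5: A(y = x) vs C(y = y - 1). RACE on y (W-W).
Steps 5,6: C(y = y - 1) vs B(x = y). RACE on y (W-R).
Steps 6,7: same thread (B). No race.
Steps 7,8: B(x = y) vs C(y = x + 1). RACE on x (W-R), y (R-W). Multiple vars; alphabetically first is x.
First conflict at steps 4,5.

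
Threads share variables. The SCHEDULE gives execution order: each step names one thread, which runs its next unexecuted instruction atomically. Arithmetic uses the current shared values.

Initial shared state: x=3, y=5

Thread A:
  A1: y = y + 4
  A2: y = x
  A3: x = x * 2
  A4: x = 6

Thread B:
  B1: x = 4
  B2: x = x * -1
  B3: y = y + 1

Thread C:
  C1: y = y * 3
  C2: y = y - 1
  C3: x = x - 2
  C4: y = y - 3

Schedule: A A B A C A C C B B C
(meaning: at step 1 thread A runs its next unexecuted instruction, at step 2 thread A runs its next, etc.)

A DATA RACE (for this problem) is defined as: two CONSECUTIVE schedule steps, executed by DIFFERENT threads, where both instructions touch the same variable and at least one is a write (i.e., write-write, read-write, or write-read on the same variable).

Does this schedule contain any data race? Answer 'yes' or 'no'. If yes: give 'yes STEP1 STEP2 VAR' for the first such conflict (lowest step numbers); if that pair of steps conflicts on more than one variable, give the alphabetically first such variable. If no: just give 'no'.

Steps 1,2: same thread (A). No race.
Steps 2,3: A(y = x) vs B(x = 4). RACE on x (R-W).
Steps 3,4: B(x = 4) vs A(x = x * 2). RACE on x (W-W).
Steps 4,5: A(r=x,w=x) vs C(r=y,w=y). No conflict.
Steps 5,6: C(r=y,w=y) vs A(r=-,w=x). No conflict.
Steps 6,7: A(r=-,w=x) vs C(r=y,w=y). No conflict.
Steps 7,8: same thread (C). No race.
Steps 8,9: C(x = x - 2) vs B(x = x * -1). RACE on x (W-W).
Steps 9,10: same thread (B). No race.
Steps 10,11: B(y = y + 1) vs C(y = y - 3). RACE on y (W-W).
First conflict at steps 2,3.

Answer: yes 2 3 x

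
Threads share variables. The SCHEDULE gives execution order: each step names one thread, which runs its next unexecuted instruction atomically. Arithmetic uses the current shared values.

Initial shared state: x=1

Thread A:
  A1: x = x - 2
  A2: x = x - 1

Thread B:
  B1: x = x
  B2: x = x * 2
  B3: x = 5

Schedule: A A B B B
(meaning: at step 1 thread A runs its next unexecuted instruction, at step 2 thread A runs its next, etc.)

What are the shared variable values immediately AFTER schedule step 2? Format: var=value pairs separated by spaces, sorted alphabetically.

Step 1: thread A executes A1 (x = x - 2). Shared: x=-1. PCs: A@1 B@0
Step 2: thread A executes A2 (x = x - 1). Shared: x=-2. PCs: A@2 B@0

Answer: x=-2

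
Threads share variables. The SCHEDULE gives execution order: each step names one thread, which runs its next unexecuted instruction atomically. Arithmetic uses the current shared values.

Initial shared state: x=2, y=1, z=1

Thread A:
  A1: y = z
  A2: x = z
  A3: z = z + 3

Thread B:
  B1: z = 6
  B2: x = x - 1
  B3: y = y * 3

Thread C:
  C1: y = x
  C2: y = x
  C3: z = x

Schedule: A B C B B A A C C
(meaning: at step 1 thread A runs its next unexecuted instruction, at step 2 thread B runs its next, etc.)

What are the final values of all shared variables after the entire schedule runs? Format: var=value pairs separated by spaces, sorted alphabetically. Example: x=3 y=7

Answer: x=6 y=6 z=6

Derivation:
Step 1: thread A executes A1 (y = z). Shared: x=2 y=1 z=1. PCs: A@1 B@0 C@0
Step 2: thread B executes B1 (z = 6). Shared: x=2 y=1 z=6. PCs: A@1 B@1 C@0
Step 3: thread C executes C1 (y = x). Shared: x=2 y=2 z=6. PCs: A@1 B@1 C@1
Step 4: thread B executes B2 (x = x - 1). Shared: x=1 y=2 z=6. PCs: A@1 B@2 C@1
Step 5: thread B executes B3 (y = y * 3). Shared: x=1 y=6 z=6. PCs: A@1 B@3 C@1
Step 6: thread A executes A2 (x = z). Shared: x=6 y=6 z=6. PCs: A@2 B@3 C@1
Step 7: thread A executes A3 (z = z + 3). Shared: x=6 y=6 z=9. PCs: A@3 B@3 C@1
Step 8: thread C executes C2 (y = x). Shared: x=6 y=6 z=9. PCs: A@3 B@3 C@2
Step 9: thread C executes C3 (z = x). Shared: x=6 y=6 z=6. PCs: A@3 B@3 C@3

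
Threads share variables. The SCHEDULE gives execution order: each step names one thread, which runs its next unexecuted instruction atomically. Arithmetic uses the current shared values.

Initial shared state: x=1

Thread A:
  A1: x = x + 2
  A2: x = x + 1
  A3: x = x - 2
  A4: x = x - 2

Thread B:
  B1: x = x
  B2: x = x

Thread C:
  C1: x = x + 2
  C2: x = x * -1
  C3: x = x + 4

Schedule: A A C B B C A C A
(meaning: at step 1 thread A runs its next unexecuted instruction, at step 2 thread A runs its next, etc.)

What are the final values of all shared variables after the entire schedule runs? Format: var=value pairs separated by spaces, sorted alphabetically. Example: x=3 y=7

Step 1: thread A executes A1 (x = x + 2). Shared: x=3. PCs: A@1 B@0 C@0
Step 2: thread A executes A2 (x = x + 1). Shared: x=4. PCs: A@2 B@0 C@0
Step 3: thread C executes C1 (x = x + 2). Shared: x=6. PCs: A@2 B@0 C@1
Step 4: thread B executes B1 (x = x). Shared: x=6. PCs: A@2 B@1 C@1
Step 5: thread B executes B2 (x = x). Shared: x=6. PCs: A@2 B@2 C@1
Step 6: thread C executes C2 (x = x * -1). Shared: x=-6. PCs: A@2 B@2 C@2
Step 7: thread A executes A3 (x = x - 2). Shared: x=-8. PCs: A@3 B@2 C@2
Step 8: thread C executes C3 (x = x + 4). Shared: x=-4. PCs: A@3 B@2 C@3
Step 9: thread A executes A4 (x = x - 2). Shared: x=-6. PCs: A@4 B@2 C@3

Answer: x=-6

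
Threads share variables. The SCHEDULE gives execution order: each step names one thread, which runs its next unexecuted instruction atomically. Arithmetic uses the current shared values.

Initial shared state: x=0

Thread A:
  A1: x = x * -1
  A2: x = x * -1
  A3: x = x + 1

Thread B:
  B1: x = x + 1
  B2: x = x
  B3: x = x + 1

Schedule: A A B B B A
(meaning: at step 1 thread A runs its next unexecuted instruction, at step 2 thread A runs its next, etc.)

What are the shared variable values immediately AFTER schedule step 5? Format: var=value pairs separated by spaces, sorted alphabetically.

Answer: x=2

Derivation:
Step 1: thread A executes A1 (x = x * -1). Shared: x=0. PCs: A@1 B@0
Step 2: thread A executes A2 (x = x * -1). Shared: x=0. PCs: A@2 B@0
Step 3: thread B executes B1 (x = x + 1). Shared: x=1. PCs: A@2 B@1
Step 4: thread B executes B2 (x = x). Shared: x=1. PCs: A@2 B@2
Step 5: thread B executes B3 (x = x + 1). Shared: x=2. PCs: A@2 B@3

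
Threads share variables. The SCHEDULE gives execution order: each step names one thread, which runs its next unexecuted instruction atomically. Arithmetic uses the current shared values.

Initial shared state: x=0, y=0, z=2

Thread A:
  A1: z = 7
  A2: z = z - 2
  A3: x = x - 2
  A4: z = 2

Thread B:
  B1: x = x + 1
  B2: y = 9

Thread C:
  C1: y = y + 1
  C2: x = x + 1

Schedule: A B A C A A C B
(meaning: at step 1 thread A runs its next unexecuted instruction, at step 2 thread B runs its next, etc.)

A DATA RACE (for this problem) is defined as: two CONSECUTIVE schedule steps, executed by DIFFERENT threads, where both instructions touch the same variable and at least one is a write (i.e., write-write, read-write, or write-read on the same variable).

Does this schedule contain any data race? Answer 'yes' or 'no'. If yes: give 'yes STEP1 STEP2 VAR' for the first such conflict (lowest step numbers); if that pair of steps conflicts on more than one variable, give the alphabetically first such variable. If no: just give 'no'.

Steps 1,2: A(r=-,w=z) vs B(r=x,w=x). No conflict.
Steps 2,3: B(r=x,w=x) vs A(r=z,w=z). No conflict.
Steps 3,4: A(r=z,w=z) vs C(r=y,w=y). No conflict.
Steps 4,5: C(r=y,w=y) vs A(r=x,w=x). No conflict.
Steps 5,6: same thread (A). No race.
Steps 6,7: A(r=-,w=z) vs C(r=x,w=x). No conflict.
Steps 7,8: C(r=x,w=x) vs B(r=-,w=y). No conflict.

Answer: no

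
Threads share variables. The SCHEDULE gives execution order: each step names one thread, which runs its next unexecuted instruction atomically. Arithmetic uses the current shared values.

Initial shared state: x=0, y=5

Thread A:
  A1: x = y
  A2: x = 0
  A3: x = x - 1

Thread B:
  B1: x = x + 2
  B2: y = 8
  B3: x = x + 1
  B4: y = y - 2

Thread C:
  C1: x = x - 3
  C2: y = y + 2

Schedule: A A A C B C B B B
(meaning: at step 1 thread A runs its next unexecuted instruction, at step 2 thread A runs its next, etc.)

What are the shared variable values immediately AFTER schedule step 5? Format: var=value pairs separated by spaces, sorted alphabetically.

Answer: x=-2 y=5

Derivation:
Step 1: thread A executes A1 (x = y). Shared: x=5 y=5. PCs: A@1 B@0 C@0
Step 2: thread A executes A2 (x = 0). Shared: x=0 y=5. PCs: A@2 B@0 C@0
Step 3: thread A executes A3 (x = x - 1). Shared: x=-1 y=5. PCs: A@3 B@0 C@0
Step 4: thread C executes C1 (x = x - 3). Shared: x=-4 y=5. PCs: A@3 B@0 C@1
Step 5: thread B executes B1 (x = x + 2). Shared: x=-2 y=5. PCs: A@3 B@1 C@1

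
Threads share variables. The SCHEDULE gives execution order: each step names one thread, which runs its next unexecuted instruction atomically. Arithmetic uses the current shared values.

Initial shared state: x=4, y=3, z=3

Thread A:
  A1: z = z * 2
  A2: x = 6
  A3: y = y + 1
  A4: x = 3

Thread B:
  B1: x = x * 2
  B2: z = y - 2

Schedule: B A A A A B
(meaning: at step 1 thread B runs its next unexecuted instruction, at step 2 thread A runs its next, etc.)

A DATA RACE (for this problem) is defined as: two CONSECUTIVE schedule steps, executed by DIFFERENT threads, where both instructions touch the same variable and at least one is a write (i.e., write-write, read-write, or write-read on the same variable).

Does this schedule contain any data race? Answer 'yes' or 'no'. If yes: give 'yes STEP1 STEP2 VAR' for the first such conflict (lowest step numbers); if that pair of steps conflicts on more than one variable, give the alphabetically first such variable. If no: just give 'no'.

Steps 1,2: B(r=x,w=x) vs A(r=z,w=z). No conflict.
Steps 2,3: same thread (A). No race.
Steps 3,4: same thread (A). No race.
Steps 4,5: same thread (A). No race.
Steps 5,6: A(r=-,w=x) vs B(r=y,w=z). No conflict.

Answer: no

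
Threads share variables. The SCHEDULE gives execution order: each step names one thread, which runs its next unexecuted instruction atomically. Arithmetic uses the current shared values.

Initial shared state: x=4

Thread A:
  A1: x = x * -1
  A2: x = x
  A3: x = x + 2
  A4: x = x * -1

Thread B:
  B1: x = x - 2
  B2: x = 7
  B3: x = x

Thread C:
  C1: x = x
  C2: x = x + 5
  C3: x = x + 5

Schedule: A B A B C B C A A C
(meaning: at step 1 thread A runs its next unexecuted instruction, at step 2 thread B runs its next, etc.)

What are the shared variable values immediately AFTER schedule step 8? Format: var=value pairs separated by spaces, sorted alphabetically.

Answer: x=14

Derivation:
Step 1: thread A executes A1 (x = x * -1). Shared: x=-4. PCs: A@1 B@0 C@0
Step 2: thread B executes B1 (x = x - 2). Shared: x=-6. PCs: A@1 B@1 C@0
Step 3: thread A executes A2 (x = x). Shared: x=-6. PCs: A@2 B@1 C@0
Step 4: thread B executes B2 (x = 7). Shared: x=7. PCs: A@2 B@2 C@0
Step 5: thread C executes C1 (x = x). Shared: x=7. PCs: A@2 B@2 C@1
Step 6: thread B executes B3 (x = x). Shared: x=7. PCs: A@2 B@3 C@1
Step 7: thread C executes C2 (x = x + 5). Shared: x=12. PCs: A@2 B@3 C@2
Step 8: thread A executes A3 (x = x + 2). Shared: x=14. PCs: A@3 B@3 C@2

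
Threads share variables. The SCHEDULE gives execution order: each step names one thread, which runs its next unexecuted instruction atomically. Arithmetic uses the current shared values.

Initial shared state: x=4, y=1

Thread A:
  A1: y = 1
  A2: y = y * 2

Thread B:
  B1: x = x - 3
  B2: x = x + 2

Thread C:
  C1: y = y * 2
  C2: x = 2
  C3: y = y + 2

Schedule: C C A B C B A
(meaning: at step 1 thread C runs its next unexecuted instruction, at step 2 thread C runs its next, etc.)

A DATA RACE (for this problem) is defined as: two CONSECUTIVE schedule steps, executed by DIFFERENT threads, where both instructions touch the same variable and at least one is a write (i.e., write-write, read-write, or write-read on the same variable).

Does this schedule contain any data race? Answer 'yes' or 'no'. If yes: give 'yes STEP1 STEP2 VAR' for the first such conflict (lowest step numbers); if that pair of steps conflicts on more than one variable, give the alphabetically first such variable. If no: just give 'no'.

Answer: no

Derivation:
Steps 1,2: same thread (C). No race.
Steps 2,3: C(r=-,w=x) vs A(r=-,w=y). No conflict.
Steps 3,4: A(r=-,w=y) vs B(r=x,w=x). No conflict.
Steps 4,5: B(r=x,w=x) vs C(r=y,w=y). No conflict.
Steps 5,6: C(r=y,w=y) vs B(r=x,w=x). No conflict.
Steps 6,7: B(r=x,w=x) vs A(r=y,w=y). No conflict.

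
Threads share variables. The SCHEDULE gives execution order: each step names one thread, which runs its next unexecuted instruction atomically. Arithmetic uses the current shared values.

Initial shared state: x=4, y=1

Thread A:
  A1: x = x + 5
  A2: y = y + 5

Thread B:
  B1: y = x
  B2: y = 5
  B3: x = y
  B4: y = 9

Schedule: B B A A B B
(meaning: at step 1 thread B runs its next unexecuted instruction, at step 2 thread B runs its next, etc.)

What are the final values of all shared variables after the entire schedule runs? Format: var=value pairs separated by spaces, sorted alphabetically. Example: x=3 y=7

Step 1: thread B executes B1 (y = x). Shared: x=4 y=4. PCs: A@0 B@1
Step 2: thread B executes B2 (y = 5). Shared: x=4 y=5. PCs: A@0 B@2
Step 3: thread A executes A1 (x = x + 5). Shared: x=9 y=5. PCs: A@1 B@2
Step 4: thread A executes A2 (y = y + 5). Shared: x=9 y=10. PCs: A@2 B@2
Step 5: thread B executes B3 (x = y). Shared: x=10 y=10. PCs: A@2 B@3
Step 6: thread B executes B4 (y = 9). Shared: x=10 y=9. PCs: A@2 B@4

Answer: x=10 y=9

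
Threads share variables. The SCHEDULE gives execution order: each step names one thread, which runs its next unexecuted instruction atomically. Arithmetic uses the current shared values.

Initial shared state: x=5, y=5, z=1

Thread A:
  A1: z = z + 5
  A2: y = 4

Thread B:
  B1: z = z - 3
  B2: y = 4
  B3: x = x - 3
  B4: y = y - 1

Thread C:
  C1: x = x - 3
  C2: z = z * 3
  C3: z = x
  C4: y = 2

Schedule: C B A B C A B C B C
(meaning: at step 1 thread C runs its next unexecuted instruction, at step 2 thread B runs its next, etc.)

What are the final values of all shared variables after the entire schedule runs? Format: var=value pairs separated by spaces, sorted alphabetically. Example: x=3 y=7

Answer: x=-1 y=2 z=-1

Derivation:
Step 1: thread C executes C1 (x = x - 3). Shared: x=2 y=5 z=1. PCs: A@0 B@0 C@1
Step 2: thread B executes B1 (z = z - 3). Shared: x=2 y=5 z=-2. PCs: A@0 B@1 C@1
Step 3: thread A executes A1 (z = z + 5). Shared: x=2 y=5 z=3. PCs: A@1 B@1 C@1
Step 4: thread B executes B2 (y = 4). Shared: x=2 y=4 z=3. PCs: A@1 B@2 C@1
Step 5: thread C executes C2 (z = z * 3). Shared: x=2 y=4 z=9. PCs: A@1 B@2 C@2
Step 6: thread A executes A2 (y = 4). Shared: x=2 y=4 z=9. PCs: A@2 B@2 C@2
Step 7: thread B executes B3 (x = x - 3). Shared: x=-1 y=4 z=9. PCs: A@2 B@3 C@2
Step 8: thread C executes C3 (z = x). Shared: x=-1 y=4 z=-1. PCs: A@2 B@3 C@3
Step 9: thread B executes B4 (y = y - 1). Shared: x=-1 y=3 z=-1. PCs: A@2 B@4 C@3
Step 10: thread C executes C4 (y = 2). Shared: x=-1 y=2 z=-1. PCs: A@2 B@4 C@4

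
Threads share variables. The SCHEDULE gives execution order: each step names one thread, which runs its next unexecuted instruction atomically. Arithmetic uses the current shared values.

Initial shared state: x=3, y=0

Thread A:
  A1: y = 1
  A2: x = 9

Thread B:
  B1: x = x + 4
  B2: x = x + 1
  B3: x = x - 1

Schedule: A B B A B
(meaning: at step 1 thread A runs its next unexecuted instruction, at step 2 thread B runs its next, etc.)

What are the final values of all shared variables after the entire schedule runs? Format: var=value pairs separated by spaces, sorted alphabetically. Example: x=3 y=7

Answer: x=8 y=1

Derivation:
Step 1: thread A executes A1 (y = 1). Shared: x=3 y=1. PCs: A@1 B@0
Step 2: thread B executes B1 (x = x + 4). Shared: x=7 y=1. PCs: A@1 B@1
Step 3: thread B executes B2 (x = x + 1). Shared: x=8 y=1. PCs: A@1 B@2
Step 4: thread A executes A2 (x = 9). Shared: x=9 y=1. PCs: A@2 B@2
Step 5: thread B executes B3 (x = x - 1). Shared: x=8 y=1. PCs: A@2 B@3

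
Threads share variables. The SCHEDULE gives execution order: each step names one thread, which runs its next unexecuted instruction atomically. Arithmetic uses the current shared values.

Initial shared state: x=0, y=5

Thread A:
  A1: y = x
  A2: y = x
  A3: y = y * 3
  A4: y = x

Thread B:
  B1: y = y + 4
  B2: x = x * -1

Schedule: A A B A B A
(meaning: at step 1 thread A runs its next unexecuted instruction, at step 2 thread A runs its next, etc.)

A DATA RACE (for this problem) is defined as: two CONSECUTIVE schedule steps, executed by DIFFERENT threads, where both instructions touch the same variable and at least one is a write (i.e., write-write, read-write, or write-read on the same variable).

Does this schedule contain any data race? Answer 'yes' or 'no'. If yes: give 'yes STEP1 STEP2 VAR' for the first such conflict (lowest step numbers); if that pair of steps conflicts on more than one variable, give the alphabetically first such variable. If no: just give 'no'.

Answer: yes 2 3 y

Derivation:
Steps 1,2: same thread (A). No race.
Steps 2,3: A(y = x) vs B(y = y + 4). RACE on y (W-W).
Steps 3,4: B(y = y + 4) vs A(y = y * 3). RACE on y (W-W).
Steps 4,5: A(r=y,w=y) vs B(r=x,w=x). No conflict.
Steps 5,6: B(x = x * -1) vs A(y = x). RACE on x (W-R).
First conflict at steps 2,3.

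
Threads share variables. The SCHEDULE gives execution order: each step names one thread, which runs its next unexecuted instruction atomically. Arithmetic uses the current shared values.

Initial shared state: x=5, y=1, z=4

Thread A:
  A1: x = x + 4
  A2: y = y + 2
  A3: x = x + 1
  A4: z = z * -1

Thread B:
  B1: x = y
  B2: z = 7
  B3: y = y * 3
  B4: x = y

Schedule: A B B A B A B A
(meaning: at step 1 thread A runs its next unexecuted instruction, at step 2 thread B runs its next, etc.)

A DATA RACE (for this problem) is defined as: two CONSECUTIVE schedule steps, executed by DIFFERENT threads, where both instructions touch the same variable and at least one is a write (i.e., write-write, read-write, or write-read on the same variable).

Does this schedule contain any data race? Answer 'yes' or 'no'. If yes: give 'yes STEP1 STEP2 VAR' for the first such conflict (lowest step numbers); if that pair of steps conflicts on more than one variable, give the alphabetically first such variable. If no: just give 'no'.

Answer: yes 1 2 x

Derivation:
Steps 1,2: A(x = x + 4) vs B(x = y). RACE on x (W-W).
Steps 2,3: same thread (B). No race.
Steps 3,4: B(r=-,w=z) vs A(r=y,w=y). No conflict.
Steps 4,5: A(y = y + 2) vs B(y = y * 3). RACE on y (W-W).
Steps 5,6: B(r=y,w=y) vs A(r=x,w=x). No conflict.
Steps 6,7: A(x = x + 1) vs B(x = y). RACE on x (W-W).
Steps 7,8: B(r=y,w=x) vs A(r=z,w=z). No conflict.
First conflict at steps 1,2.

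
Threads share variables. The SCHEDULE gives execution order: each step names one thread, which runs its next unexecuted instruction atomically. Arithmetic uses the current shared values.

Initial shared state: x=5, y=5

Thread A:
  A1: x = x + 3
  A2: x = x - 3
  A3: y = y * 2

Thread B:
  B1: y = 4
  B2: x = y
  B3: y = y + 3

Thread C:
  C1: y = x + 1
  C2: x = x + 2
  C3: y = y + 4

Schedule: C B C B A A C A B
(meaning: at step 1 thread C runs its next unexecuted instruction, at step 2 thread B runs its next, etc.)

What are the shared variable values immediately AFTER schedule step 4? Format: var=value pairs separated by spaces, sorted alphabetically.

Step 1: thread C executes C1 (y = x + 1). Shared: x=5 y=6. PCs: A@0 B@0 C@1
Step 2: thread B executes B1 (y = 4). Shared: x=5 y=4. PCs: A@0 B@1 C@1
Step 3: thread C executes C2 (x = x + 2). Shared: x=7 y=4. PCs: A@0 B@1 C@2
Step 4: thread B executes B2 (x = y). Shared: x=4 y=4. PCs: A@0 B@2 C@2

Answer: x=4 y=4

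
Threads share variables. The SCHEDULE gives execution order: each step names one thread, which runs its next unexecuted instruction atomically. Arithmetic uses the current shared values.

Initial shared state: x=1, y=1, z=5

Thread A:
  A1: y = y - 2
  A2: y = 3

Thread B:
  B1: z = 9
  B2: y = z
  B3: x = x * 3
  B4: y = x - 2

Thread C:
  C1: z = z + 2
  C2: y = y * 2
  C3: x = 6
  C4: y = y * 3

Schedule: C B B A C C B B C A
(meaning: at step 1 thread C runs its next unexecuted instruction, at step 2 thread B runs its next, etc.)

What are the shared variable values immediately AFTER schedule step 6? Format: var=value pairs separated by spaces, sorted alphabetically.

Answer: x=6 y=14 z=9

Derivation:
Step 1: thread C executes C1 (z = z + 2). Shared: x=1 y=1 z=7. PCs: A@0 B@0 C@1
Step 2: thread B executes B1 (z = 9). Shared: x=1 y=1 z=9. PCs: A@0 B@1 C@1
Step 3: thread B executes B2 (y = z). Shared: x=1 y=9 z=9. PCs: A@0 B@2 C@1
Step 4: thread A executes A1 (y = y - 2). Shared: x=1 y=7 z=9. PCs: A@1 B@2 C@1
Step 5: thread C executes C2 (y = y * 2). Shared: x=1 y=14 z=9. PCs: A@1 B@2 C@2
Step 6: thread C executes C3 (x = 6). Shared: x=6 y=14 z=9. PCs: A@1 B@2 C@3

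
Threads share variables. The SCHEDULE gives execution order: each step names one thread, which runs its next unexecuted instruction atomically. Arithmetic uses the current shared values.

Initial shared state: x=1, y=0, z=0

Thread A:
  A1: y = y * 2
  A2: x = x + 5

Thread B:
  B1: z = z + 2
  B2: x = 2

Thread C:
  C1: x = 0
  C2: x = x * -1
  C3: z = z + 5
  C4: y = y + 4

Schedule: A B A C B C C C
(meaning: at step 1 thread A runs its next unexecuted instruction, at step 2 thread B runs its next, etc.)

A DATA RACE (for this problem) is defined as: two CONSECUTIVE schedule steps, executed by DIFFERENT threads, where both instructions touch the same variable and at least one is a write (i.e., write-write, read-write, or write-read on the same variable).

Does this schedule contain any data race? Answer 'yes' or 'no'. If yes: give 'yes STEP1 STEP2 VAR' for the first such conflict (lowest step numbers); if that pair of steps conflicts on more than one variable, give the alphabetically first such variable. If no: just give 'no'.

Answer: yes 3 4 x

Derivation:
Steps 1,2: A(r=y,w=y) vs B(r=z,w=z). No conflict.
Steps 2,3: B(r=z,w=z) vs A(r=x,w=x). No conflict.
Steps 3,4: A(x = x + 5) vs C(x = 0). RACE on x (W-W).
Steps 4,5: C(x = 0) vs B(x = 2). RACE on x (W-W).
Steps 5,6: B(x = 2) vs C(x = x * -1). RACE on x (W-W).
Steps 6,7: same thread (C). No race.
Steps 7,8: same thread (C). No race.
First conflict at steps 3,4.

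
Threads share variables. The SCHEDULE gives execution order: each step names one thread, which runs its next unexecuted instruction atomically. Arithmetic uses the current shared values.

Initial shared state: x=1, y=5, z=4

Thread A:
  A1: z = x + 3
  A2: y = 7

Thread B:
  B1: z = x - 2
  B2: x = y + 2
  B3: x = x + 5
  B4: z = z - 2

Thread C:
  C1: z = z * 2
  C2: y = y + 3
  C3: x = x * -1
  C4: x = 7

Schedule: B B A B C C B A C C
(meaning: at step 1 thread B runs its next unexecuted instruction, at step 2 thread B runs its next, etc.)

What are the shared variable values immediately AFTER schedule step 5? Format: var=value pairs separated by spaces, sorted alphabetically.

Answer: x=12 y=5 z=20

Derivation:
Step 1: thread B executes B1 (z = x - 2). Shared: x=1 y=5 z=-1. PCs: A@0 B@1 C@0
Step 2: thread B executes B2 (x = y + 2). Shared: x=7 y=5 z=-1. PCs: A@0 B@2 C@0
Step 3: thread A executes A1 (z = x + 3). Shared: x=7 y=5 z=10. PCs: A@1 B@2 C@0
Step 4: thread B executes B3 (x = x + 5). Shared: x=12 y=5 z=10. PCs: A@1 B@3 C@0
Step 5: thread C executes C1 (z = z * 2). Shared: x=12 y=5 z=20. PCs: A@1 B@3 C@1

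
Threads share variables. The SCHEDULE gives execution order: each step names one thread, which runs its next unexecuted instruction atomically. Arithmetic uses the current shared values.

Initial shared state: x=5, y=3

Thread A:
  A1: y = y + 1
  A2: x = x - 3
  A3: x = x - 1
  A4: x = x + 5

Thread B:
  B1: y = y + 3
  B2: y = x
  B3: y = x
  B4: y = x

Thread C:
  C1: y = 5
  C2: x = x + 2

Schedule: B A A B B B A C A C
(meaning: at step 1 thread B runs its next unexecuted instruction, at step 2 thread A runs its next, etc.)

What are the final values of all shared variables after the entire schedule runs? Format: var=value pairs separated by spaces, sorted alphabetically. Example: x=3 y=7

Answer: x=8 y=5

Derivation:
Step 1: thread B executes B1 (y = y + 3). Shared: x=5 y=6. PCs: A@0 B@1 C@0
Step 2: thread A executes A1 (y = y + 1). Shared: x=5 y=7. PCs: A@1 B@1 C@0
Step 3: thread A executes A2 (x = x - 3). Shared: x=2 y=7. PCs: A@2 B@1 C@0
Step 4: thread B executes B2 (y = x). Shared: x=2 y=2. PCs: A@2 B@2 C@0
Step 5: thread B executes B3 (y = x). Shared: x=2 y=2. PCs: A@2 B@3 C@0
Step 6: thread B executes B4 (y = x). Shared: x=2 y=2. PCs: A@2 B@4 C@0
Step 7: thread A executes A3 (x = x - 1). Shared: x=1 y=2. PCs: A@3 B@4 C@0
Step 8: thread C executes C1 (y = 5). Shared: x=1 y=5. PCs: A@3 B@4 C@1
Step 9: thread A executes A4 (x = x + 5). Shared: x=6 y=5. PCs: A@4 B@4 C@1
Step 10: thread C executes C2 (x = x + 2). Shared: x=8 y=5. PCs: A@4 B@4 C@2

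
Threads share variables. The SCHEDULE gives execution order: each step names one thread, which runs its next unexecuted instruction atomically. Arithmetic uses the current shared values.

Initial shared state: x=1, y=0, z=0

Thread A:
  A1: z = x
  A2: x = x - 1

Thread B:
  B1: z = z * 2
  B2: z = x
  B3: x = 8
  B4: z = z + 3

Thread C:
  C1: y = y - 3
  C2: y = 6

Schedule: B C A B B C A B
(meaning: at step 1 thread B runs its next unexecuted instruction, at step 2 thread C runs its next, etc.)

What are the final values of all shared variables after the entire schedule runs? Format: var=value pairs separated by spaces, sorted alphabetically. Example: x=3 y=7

Answer: x=7 y=6 z=4

Derivation:
Step 1: thread B executes B1 (z = z * 2). Shared: x=1 y=0 z=0. PCs: A@0 B@1 C@0
Step 2: thread C executes C1 (y = y - 3). Shared: x=1 y=-3 z=0. PCs: A@0 B@1 C@1
Step 3: thread A executes A1 (z = x). Shared: x=1 y=-3 z=1. PCs: A@1 B@1 C@1
Step 4: thread B executes B2 (z = x). Shared: x=1 y=-3 z=1. PCs: A@1 B@2 C@1
Step 5: thread B executes B3 (x = 8). Shared: x=8 y=-3 z=1. PCs: A@1 B@3 C@1
Step 6: thread C executes C2 (y = 6). Shared: x=8 y=6 z=1. PCs: A@1 B@3 C@2
Step 7: thread A executes A2 (x = x - 1). Shared: x=7 y=6 z=1. PCs: A@2 B@3 C@2
Step 8: thread B executes B4 (z = z + 3). Shared: x=7 y=6 z=4. PCs: A@2 B@4 C@2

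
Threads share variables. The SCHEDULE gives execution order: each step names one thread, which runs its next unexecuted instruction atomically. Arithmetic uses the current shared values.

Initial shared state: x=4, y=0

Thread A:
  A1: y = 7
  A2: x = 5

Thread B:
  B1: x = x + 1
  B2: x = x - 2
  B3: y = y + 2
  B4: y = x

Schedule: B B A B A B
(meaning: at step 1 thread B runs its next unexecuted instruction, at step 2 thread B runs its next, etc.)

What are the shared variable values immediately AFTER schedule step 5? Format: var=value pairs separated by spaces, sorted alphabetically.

Step 1: thread B executes B1 (x = x + 1). Shared: x=5 y=0. PCs: A@0 B@1
Step 2: thread B executes B2 (x = x - 2). Shared: x=3 y=0. PCs: A@0 B@2
Step 3: thread A executes A1 (y = 7). Shared: x=3 y=7. PCs: A@1 B@2
Step 4: thread B executes B3 (y = y + 2). Shared: x=3 y=9. PCs: A@1 B@3
Step 5: thread A executes A2 (x = 5). Shared: x=5 y=9. PCs: A@2 B@3

Answer: x=5 y=9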